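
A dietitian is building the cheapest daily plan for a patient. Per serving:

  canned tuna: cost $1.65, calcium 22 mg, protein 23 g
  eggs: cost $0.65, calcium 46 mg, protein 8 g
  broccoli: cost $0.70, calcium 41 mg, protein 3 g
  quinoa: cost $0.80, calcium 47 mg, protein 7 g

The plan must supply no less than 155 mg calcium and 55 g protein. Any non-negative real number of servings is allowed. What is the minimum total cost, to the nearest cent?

Two binding constraints pin down two serving amounts, so the optimal mix uses at most two foods. The candidates are each food alone (scaled to the tighter of calcium/protein) and each pair with both constraints tight.
canned tuna only: max(155/22, 55/23) = 7.045 servings → $11.62.
eggs only: max(155/46, 55/8) = 6.875 servings → $4.47.
broccoli only: max(155/41, 55/3) = 18.33 servings → $12.83.
quinoa only: max(155/47, 55/7) = 7.857 servings → $6.29.
canned tuna + eggs with both tight: 1.463 servings and 2.67 servings → $4.15.
canned tuna + broccoli with both tight: 2.041 servings and 2.685 servings → $5.25.
canned tuna + quinoa with both tight: 1.618 servings and 2.54 servings → $4.70.
eggs + broccoli: intersection lies outside the first quadrant.
eggs + quinoa: the both-tight solution has a negative serving — not a feasible corner.
broccoli + quinoa: intersection lies outside the first quadrant.
The minimum over all feasible corners is $4.15.

$4.15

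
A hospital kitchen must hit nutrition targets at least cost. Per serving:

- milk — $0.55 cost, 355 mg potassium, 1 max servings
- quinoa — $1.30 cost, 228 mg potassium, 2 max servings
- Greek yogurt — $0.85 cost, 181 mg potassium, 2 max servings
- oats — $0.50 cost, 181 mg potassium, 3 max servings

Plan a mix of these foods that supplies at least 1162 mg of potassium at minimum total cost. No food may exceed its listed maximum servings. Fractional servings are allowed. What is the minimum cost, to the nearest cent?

$3.29

Cost per mg of potassium: milk $0.0015, oats $0.0028, Greek yogurt $0.0047, quinoa $0.0057.
Take 1 serving of milk: +355.0 mg potassium for $0.55 (total $0.55, still need 807.0 mg).
Take 3 servings of oats: +543.0 mg potassium for $1.50 (total $2.05, still need 264.0 mg).
Take 1.459 servings of Greek yogurt: +264.0 mg potassium for $1.24 (total $3.29, still need 0.0 mg).
Greedy by cheapest-per-mg is optimal for a single linear constraint, so the minimum cost is $3.29.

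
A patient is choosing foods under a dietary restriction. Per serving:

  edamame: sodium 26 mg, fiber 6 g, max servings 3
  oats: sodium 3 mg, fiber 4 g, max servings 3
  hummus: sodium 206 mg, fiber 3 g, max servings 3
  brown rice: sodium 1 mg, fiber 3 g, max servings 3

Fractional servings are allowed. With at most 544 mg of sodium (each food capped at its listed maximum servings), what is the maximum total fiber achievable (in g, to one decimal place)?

Fiber per mg sodium: brown rice 3, oats 1.333, edamame 0.2308, hummus 0.01456.
Take 3 servings of brown rice: uses 3 mg sodium, +9.0 g fiber (running total 9.0 g).
Take 3 servings of oats: uses 9 mg sodium, +12.0 g fiber (running total 21.0 g).
Take 3 servings of edamame: uses 78 mg sodium, +18.0 g fiber (running total 39.0 g).
Take 2.204 servings of hummus: uses 454 mg sodium, +6.6 g fiber (running total 45.6 g).
Greedy by best ratio exhausts the sodium allowance optimally: 45.6 g.

45.6 g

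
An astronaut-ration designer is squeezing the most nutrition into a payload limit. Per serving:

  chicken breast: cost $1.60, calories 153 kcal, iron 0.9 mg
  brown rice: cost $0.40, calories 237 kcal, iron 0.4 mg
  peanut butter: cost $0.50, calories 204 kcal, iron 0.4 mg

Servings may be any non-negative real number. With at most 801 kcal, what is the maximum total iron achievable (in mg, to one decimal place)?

4.7 mg

Iron per kcal: chicken breast 0.005882, peanut butter 0.001961, brown rice 0.001688.
With no serving limits, spend the whole calories allowance on chicken breast: 801 kcal / 153 kcal × 0.9 mg = 4.7 mg.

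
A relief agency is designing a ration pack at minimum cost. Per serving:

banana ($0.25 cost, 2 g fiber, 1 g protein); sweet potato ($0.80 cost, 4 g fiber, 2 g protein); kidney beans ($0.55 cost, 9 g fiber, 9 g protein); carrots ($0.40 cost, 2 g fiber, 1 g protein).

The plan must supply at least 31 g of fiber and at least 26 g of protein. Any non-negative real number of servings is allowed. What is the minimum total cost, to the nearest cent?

Compare the cost at each extreme point of the feasible region.
banana only: max(31/2, 26/1) = 26 servings → $6.50.
sweet potato only: max(31/4, 26/2) = 13 servings → $10.40.
kidney beans only: max(31/9, 26/9) = 3.444 servings → $1.89.
carrots only: max(31/2, 26/1) = 26 servings → $10.40.
banana + sweet potato (both tight): parallel constraints — no distinct corner.
banana + kidney beans with both tight: 5 servings and 2.333 servings → $2.53.
banana + carrots (both tight): parallel constraints — no distinct corner.
sweet potato + kidney beans with both tight: 2.5 servings and 2.333 servings → $3.28.
sweet potato + carrots (both tight): parallel constraints — no distinct corner.
kidney beans + carrots with both tight: 2.333 servings and 5 servings → $3.28.
The minimum over all feasible corners is $1.89.

$1.89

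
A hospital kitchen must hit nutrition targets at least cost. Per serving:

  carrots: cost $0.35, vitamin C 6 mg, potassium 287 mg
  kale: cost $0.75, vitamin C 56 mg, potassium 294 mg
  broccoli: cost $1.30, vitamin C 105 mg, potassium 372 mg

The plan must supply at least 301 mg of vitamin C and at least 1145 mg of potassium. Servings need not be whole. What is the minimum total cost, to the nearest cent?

$3.77

Two binding constraints pin down two serving amounts, so the optimal mix uses at most two foods. The candidates are each food alone (scaled to the tighter of vitamin C/potassium) and each pair with both constraints tight.
carrots only: max(301/6, 1145/287) = 50.17 servings → $17.56.
kale only: max(301/56, 1145/294) = 5.375 servings → $4.03.
broccoli only: max(301/105, 1145/372) = 3.078 servings → $4.00.
carrots + kale: intersection lies outside the first quadrant.
carrots + broccoli with both tight: 0.2958 servings and 2.85 servings → $3.81.
kale + broccoli with both tight: 0.8222 servings and 2.428 servings → $3.77.
The minimum over all feasible corners is $3.77.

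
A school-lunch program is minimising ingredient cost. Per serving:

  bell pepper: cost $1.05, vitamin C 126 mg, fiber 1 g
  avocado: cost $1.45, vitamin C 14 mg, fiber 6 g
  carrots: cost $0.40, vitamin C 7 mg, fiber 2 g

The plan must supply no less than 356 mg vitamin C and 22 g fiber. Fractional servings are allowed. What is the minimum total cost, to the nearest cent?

This is a tiny linear program; its minimum lies at a vertex of the feasible set. List the vertices and price them.
bell pepper only: max(356/126, 22/1) = 22 servings → $23.10.
avocado only: max(356/14, 22/6) = 25.43 servings → $36.87.
carrots only: max(356/7, 22/2) = 50.86 servings → $20.34.
bell pepper + avocado with both tight: 2.464 servings and 3.256 servings → $7.31.
bell pepper + carrots with both tight: 2.278 servings and 9.861 servings → $6.34.
avocado + carrots with both targets exact would need a negative amount; discard.
So the least-cost plan costs $6.34.

$6.34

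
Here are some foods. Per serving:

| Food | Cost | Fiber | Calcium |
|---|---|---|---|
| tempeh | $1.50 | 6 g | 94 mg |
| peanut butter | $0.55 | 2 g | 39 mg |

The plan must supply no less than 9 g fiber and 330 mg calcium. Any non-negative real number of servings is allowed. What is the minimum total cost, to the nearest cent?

Two binding constraints pin down two serving amounts, so the optimal mix uses at most two foods. The candidates are each food alone (scaled to the tighter of fiber/calcium) and each pair with both constraints tight.
tempeh only: max(9/6, 330/94) = 3.511 servings → $5.27.
peanut butter only: max(9/2, 330/39) = 8.462 servings → $4.65.
tempeh + peanut butter with both targets exact would need a negative amount; discard.
Cheapest feasible corner: $4.65.

$4.65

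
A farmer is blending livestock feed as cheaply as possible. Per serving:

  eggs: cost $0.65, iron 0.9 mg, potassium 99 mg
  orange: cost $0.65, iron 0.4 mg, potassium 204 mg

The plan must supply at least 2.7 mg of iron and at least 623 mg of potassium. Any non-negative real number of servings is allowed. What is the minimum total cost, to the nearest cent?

Two binding constraints pin down two serving amounts, so the optimal mix uses at most two foods. The candidates are each food alone (scaled to the tighter of iron/potassium) and each pair with both constraints tight.
eggs only: max(2.7/0.9, 623/99) = 6.293 servings → $4.09.
orange only: max(2.7/0.4, 623/204) = 6.75 servings → $4.39.
eggs + orange with both tight: 2.094 servings and 2.038 servings → $2.69.
Cheapest feasible corner: $2.69.

$2.69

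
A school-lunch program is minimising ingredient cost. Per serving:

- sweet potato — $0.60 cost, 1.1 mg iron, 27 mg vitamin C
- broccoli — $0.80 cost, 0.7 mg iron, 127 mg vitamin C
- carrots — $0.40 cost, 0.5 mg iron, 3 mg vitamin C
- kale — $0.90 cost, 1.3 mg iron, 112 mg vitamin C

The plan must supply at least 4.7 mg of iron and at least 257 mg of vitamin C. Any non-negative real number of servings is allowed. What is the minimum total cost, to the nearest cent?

$2.90

For a min-cost LP with two ≥-constraints, a basic feasible solution has at most two positive variables.
sweet potato only: max(4.7/1.1, 257/27) = 9.519 servings → $5.71.
broccoli only: max(4.7/0.7, 257/127) = 6.714 servings → $5.37.
carrots only: max(4.7/0.5, 257/3) = 85.67 servings → $34.27.
kale only: max(4.7/1.3, 257/112) = 3.615 servings → $3.25.
sweet potato + broccoli with both tight: 3.452 servings and 1.29 servings → $3.10.
sweet potato + carrots: intersection lies outside the first quadrant.
sweet potato + kale with both tight: 2.183 servings and 1.768 servings → $2.90.
broccoli + carrots with both tight: 1.863 servings and 6.792 servings → $4.21.
broccoli + kale: intersection lies outside the first quadrant.
carrots + kale with both tight: 3.691 servings and 2.196 servings → $3.45.
So the least-cost plan costs $2.90.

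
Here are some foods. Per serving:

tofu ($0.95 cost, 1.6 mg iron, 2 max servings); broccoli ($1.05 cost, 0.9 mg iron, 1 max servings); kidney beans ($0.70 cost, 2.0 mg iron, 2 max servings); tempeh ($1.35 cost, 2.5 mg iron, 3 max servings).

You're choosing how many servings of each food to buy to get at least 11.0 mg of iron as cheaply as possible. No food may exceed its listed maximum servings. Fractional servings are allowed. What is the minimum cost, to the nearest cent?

Cost per mg of iron: kidney beans $0.3500, tempeh $0.5400, tofu $0.5938, broccoli $1.1667.
Take 2 servings of kidney beans: +4.0 mg iron for $1.40 (total $1.40, still need 7.0 mg).
Take 2.8 servings of tempeh: +7.0 mg iron for $3.78 (total $5.18, still need 0.0 mg).
Greedy by cheapest-per-mg is optimal for a single linear constraint, so the minimum cost is $5.18.

$5.18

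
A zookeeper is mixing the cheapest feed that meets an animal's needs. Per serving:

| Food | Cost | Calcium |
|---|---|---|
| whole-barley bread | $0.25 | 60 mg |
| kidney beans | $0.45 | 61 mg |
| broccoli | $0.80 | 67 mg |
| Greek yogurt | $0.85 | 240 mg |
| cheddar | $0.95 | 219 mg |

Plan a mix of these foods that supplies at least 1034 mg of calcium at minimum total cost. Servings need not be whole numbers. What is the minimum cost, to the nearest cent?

$3.66

Cost per mg of calcium: Greek yogurt $0.0035, whole-barley bread $0.0042, cheddar $0.0043, kidney beans $0.0074, broccoli $0.0119.
With no serving limits, use only Greek yogurt: 1034 mg / 240 mg = 4.308 servings × $0.85 = $3.66.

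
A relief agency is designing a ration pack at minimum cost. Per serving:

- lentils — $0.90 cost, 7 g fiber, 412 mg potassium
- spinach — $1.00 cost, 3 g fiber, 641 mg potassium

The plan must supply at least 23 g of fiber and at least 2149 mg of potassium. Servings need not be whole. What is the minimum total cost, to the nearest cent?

$4.01

At the optimum either one food covers both requirements or two foods hit both targets exactly; no other combination can be cheaper.
lentils only: max(23/7, 2149/412) = 5.216 servings → $4.69.
spinach only: max(23/3, 2149/641) = 7.667 servings → $7.67.
lentils + spinach with both tight: 2.552 servings and 1.712 servings → $4.01.
So the least-cost plan costs $4.01.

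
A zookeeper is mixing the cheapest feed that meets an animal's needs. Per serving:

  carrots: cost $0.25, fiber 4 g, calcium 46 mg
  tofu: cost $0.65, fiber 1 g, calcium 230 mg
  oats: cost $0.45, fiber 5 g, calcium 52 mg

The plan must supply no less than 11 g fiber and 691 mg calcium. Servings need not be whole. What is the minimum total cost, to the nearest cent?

With two linear requirements the optimum uses one or two foods; enumerate the corners.
carrots only: max(11/4, 691/46) = 15.02 servings → $3.76.
tofu only: max(11/1, 691/230) = 11 servings → $7.15.
oats only: max(11/5, 691/52) = 13.29 servings → $5.98.
carrots + tofu with both tight: 2.104 servings and 2.584 servings → $2.21.
carrots + oats with both targets exact would need a negative amount; discard.
tofu + oats with both tight: 2.626 servings and 1.675 servings → $2.46.
Cheapest feasible corner: $2.21.

$2.21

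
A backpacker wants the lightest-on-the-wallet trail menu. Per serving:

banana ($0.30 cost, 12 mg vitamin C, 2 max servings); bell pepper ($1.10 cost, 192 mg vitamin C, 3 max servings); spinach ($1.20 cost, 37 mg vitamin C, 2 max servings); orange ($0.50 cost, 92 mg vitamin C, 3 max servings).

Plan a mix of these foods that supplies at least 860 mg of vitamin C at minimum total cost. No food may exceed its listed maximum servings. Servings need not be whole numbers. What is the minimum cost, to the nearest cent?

Cost per mg of vitamin C: orange $0.0054, bell pepper $0.0057, banana $0.0250, spinach $0.0324.
Take 3 servings of orange: +276.0 mg vitamin C for $1.50 (total $1.50, still need 584.0 mg).
Take 3 servings of bell pepper: +576.0 mg vitamin C for $3.30 (total $4.80, still need 8.0 mg).
Take 0.6667 servings of banana: +8.0 mg vitamin C for $0.20 (total $5.00, still need 0.0 mg).
Greedy by cheapest-per-mg is optimal for a single linear constraint, so the minimum cost is $5.00.

$5.00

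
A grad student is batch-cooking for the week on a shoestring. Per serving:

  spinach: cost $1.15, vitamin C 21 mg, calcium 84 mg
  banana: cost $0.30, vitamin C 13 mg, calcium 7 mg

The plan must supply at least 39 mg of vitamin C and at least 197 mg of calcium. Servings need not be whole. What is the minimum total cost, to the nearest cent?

The cheapest plan sits at a corner of the feasible region — with two constraints it uses at most two foods.
spinach only: max(39/21, 197/84) = 2.345 servings → $2.70.
banana only: max(39/13, 197/7) = 28.14 servings → $8.44.
spinach + banana: the both-tight solution has a negative serving — not a feasible corner.
The minimum over all feasible corners is $2.70.

$2.70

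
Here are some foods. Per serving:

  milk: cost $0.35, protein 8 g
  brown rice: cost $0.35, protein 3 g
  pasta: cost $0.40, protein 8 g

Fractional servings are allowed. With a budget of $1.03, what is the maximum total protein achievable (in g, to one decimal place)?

23.5 g

Protein per dollar: milk 22.86, pasta 20, brown rice 8.571.
With no serving limits, spend the whole cost allowance on milk: $1.03 / $0.35 × 8 g = 23.5 g.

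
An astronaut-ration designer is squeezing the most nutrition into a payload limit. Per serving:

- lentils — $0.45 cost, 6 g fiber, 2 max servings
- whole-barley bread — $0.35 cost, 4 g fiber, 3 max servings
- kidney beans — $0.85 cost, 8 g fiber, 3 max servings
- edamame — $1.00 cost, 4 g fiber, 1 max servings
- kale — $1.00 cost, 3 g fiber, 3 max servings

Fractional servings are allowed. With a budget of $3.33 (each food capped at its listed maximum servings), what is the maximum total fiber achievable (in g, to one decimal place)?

Fiber per dollar: lentils 13.33, whole-barley bread 11.43, kidney beans 9.412, edamame 4, kale 3.
Take 2 servings of lentils: spends $0.90, +12.0 g fiber (running total 12.0 g).
Take 3 servings of whole-barley bread: spends $1.05, +12.0 g fiber (running total 24.0 g).
Take 1.624 servings of kidney beans: spends $1.38, +13.0 g fiber (running total 37.0 g).
Filling greedily by fiber-per-dollar is optimal for one linear limit, giving 37.0 g.

37.0 g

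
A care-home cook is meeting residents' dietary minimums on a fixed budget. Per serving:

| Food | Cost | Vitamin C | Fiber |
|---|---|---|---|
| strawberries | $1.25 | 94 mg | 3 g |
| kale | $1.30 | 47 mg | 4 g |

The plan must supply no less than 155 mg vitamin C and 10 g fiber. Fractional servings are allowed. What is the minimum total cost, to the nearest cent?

For a min-cost LP with two ≥-constraints, a basic feasible solution has at most two positive variables.
strawberries only: max(155/94, 10/3) = 3.333 servings → $4.17.
kale only: max(155/47, 10/4) = 3.298 servings → $4.29.
strawberries + kale with both tight: 0.6383 servings and 2.021 servings → $3.43.
The minimum over all feasible corners is $3.43.

$3.43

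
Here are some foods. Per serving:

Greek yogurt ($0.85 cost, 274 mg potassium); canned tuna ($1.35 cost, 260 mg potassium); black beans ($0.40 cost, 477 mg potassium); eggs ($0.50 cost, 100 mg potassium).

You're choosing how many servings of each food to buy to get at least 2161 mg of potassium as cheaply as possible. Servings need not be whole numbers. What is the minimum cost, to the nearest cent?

Cost per mg of potassium: black beans $0.0008, Greek yogurt $0.0031, eggs $0.0050, canned tuna $0.0052.
With no serving limits, use only black beans: 2161 mg / 477 mg = 4.53 servings × $0.40 = $1.81.

$1.81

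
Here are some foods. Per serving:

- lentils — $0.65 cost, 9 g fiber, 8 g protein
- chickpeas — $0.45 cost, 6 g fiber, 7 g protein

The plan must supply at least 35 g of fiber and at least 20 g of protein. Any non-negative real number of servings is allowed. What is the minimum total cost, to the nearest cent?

$2.53

A basic optimal solution has at most two foods positive. Try each food alone and each pair with both targets met exactly.
lentils only: max(35/9, 20/8) = 3.889 servings → $2.53.
chickpeas only: max(35/6, 20/7) = 5.833 servings → $2.62.
lentils + chickpeas: the both-tight solution has a negative serving — not a feasible corner.
So the least-cost plan costs $2.53.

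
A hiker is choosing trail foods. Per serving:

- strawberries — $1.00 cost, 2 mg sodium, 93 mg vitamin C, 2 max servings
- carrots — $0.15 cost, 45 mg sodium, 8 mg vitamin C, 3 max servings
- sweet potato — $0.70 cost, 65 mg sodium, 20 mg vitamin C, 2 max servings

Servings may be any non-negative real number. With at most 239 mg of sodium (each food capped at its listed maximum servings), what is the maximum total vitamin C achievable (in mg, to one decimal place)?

244.7 mg

Vitamin C per mg sodium: strawberries 46.5, sweet potato 0.3077, carrots 0.1778.
Take 2 servings of strawberries: uses 4 mg sodium, +186.0 mg vitamin C (running total 186.0 mg).
Take 2 servings of sweet potato: uses 130 mg sodium, +40.0 mg vitamin C (running total 226.0 mg).
Take 2.333 servings of carrots: uses 105 mg sodium, +18.7 mg vitamin C (running total 244.7 mg).
Filling greedily by vitamin C-per-mg sodium is optimal for one linear limit, giving 244.7 mg.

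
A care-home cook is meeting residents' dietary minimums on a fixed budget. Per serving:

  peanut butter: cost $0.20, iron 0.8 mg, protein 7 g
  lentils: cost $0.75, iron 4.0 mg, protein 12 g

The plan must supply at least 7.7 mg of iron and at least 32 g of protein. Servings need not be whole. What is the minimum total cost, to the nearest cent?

An LP optimum is at a vertex; with two nutrient constraints at most two foods are used. Check each candidate.
peanut butter only: max(7.7/0.8, 32/7) = 9.625 servings → $1.93.
lentils only: max(7.7/4.0, 32/12) = 2.667 servings → $2.00.
peanut butter + lentils with both tight: 1.935 servings and 1.538 servings → $1.54.
So the least-cost plan costs $1.54.

$1.54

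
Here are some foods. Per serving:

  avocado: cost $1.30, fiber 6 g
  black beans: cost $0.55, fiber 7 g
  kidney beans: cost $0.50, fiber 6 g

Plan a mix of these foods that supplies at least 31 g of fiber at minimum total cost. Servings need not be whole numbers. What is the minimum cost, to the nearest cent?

$2.44

Cost per g of fiber: black beans $0.0786, kidney beans $0.0833, avocado $0.2167.
With no serving limits, use only black beans: 31 g / 7 g = 4.429 servings × $0.55 = $2.44.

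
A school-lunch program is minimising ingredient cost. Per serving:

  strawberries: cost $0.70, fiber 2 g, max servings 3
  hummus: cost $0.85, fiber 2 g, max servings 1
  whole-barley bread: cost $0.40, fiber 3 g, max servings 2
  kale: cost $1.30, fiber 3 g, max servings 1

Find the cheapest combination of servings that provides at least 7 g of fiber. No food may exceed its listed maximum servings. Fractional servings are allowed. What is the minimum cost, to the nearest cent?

Cost per g of fiber: whole-barley bread $0.1333, strawberries $0.3500, hummus $0.4250, kale $0.4333.
Take 2 servings of whole-barley bread: +6.0 g fiber for $0.80 (total $0.80, still need 1.0 g).
Take 0.5 servings of strawberries: +1.0 g fiber for $0.35 (total $1.15, still need 0.0 g).
Greedy by cheapest-per-g is optimal for a single linear constraint, so the minimum cost is $1.15.

$1.15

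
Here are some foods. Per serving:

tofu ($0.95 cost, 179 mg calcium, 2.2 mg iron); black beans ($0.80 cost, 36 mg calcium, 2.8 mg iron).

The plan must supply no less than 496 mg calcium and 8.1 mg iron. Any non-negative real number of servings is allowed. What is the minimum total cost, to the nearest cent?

With two linear requirements the optimum uses one or two foods; enumerate the corners.
tofu only: max(496/179, 8.1/2.2) = 3.682 servings → $3.50.
black beans only: max(496/36, 8.1/2.8) = 13.78 servings → $11.02.
tofu + black beans with both tight: 2.6 servings and 0.85 servings → $3.15.
The minimum over all feasible corners is $3.15.

$3.15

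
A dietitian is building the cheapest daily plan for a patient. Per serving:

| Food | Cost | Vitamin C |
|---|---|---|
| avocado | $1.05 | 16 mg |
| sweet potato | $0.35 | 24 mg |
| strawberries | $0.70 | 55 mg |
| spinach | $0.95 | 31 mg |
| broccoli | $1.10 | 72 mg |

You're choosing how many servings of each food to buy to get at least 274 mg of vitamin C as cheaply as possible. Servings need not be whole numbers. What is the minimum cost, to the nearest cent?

$3.49

Cost per mg of vitamin C: strawberries $0.0127, sweet potato $0.0146, broccoli $0.0153, spinach $0.0306, avocado $0.0656.
With no serving limits, use only strawberries: 274 mg / 55 mg = 4.982 servings × $0.70 = $3.49.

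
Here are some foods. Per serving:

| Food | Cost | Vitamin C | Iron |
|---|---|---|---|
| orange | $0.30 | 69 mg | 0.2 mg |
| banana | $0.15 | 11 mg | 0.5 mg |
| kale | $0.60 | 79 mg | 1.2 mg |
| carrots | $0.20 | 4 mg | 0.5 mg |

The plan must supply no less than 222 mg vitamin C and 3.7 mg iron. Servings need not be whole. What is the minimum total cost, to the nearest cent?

Two binding constraints pin down two serving amounts, so the optimal mix uses at most two foods. The candidates are each food alone (scaled to the tighter of vitamin C/iron) and each pair with both constraints tight.
orange only: max(222/69, 3.7/0.2) = 18.5 servings → $5.55.
banana only: max(222/11, 3.7/0.5) = 20.18 servings → $3.03.
kale only: max(222/79, 3.7/1.2) = 3.083 servings → $1.85.
carrots only: max(222/4, 3.7/0.5) = 55.5 servings → $11.10.
orange + banana with both tight: 2.176 servings and 6.529 servings → $1.63.
orange + kale: intersection lies outside the first quadrant.
orange + carrots with both tight: 2.855 servings and 6.258 servings → $2.11.
banana + kale with both tight: 0.9848 servings and 2.673 servings → $1.75.
banana + carrots: the both-tight solution has a negative serving — not a feasible corner.
kale + carrots with both tight: 2.772 servings and 0.7464 servings → $1.81.
Cheapest feasible corner: $1.63.

$1.63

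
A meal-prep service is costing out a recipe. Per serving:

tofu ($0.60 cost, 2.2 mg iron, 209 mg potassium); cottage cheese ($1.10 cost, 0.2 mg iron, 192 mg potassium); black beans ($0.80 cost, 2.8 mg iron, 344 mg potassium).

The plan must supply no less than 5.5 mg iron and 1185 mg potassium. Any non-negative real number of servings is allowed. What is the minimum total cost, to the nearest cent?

Check every corner: each single food scaled to meet both minima, and each pair solved so both constraints bind.
tofu only: max(5.5/2.2, 1185/209) = 5.67 servings → $3.40.
cottage cheese only: max(5.5/0.2, 1185/192) = 27.5 servings → $30.25.
black beans only: max(5.5/2.8, 1185/344) = 3.445 servings → $2.76.
tofu + cottage cheese with both tight: 2.152 servings and 3.829 servings → $5.50.
tofu + black beans: intersection lies outside the first quadrant.
cottage cheese + black beans with both tight: 3.042 servings and 1.747 servings → $4.74.
So the least-cost plan costs $2.76.

$2.76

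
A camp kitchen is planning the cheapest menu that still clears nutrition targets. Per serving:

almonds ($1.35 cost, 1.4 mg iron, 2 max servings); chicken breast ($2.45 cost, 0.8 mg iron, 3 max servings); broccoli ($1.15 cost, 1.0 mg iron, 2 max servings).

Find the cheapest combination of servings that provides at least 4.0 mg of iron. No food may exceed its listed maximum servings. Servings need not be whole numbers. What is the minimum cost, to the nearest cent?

$4.08

Cost per mg of iron: almonds $0.9643, broccoli $1.1500, chicken breast $3.0625.
Take 2 servings of almonds: +2.8 mg iron for $2.70 (total $2.70, still need 1.2 mg).
Take 1.2 servings of broccoli: +1.2 mg iron for $1.38 (total $4.08, still need 0.0 mg).
Filling from the cheapest source first is optimal under one linear minimum: $4.08.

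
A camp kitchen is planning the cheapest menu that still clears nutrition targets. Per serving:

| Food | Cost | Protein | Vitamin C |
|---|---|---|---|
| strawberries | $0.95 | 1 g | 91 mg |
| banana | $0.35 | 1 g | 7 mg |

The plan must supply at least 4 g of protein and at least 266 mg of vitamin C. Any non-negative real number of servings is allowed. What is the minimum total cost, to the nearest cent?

$3.10

Minimising a linear cost over {protein ≥ 4, vitamin C ≥ 266, servings ≥ 0} — the optimum is at a vertex, using one or two foods.
strawberries only: max(4/1, 266/91) = 4 servings → $3.80.
banana only: max(4/1, 266/7) = 38 servings → $13.30.
strawberries + banana with both tight: 2.833 servings and 1.167 servings → $3.10.
So the least-cost plan costs $3.10.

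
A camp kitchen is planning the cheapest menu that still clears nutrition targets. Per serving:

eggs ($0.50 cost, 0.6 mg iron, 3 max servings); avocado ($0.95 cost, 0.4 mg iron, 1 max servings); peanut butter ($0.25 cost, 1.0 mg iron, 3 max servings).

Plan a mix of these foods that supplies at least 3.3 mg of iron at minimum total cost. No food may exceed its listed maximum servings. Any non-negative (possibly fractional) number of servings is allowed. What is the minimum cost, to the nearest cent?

Cost per mg of iron: peanut butter $0.2500, eggs $0.8333, avocado $2.3750.
Take 3 servings of peanut butter: +3.0 mg iron for $0.75 (total $0.75, still need 0.3 mg).
Take 0.5 servings of eggs: +0.3 mg iron for $0.25 (total $1.00, still need 0.0 mg).
Filling from the cheapest source first is optimal under one linear minimum: $1.00.

$1.00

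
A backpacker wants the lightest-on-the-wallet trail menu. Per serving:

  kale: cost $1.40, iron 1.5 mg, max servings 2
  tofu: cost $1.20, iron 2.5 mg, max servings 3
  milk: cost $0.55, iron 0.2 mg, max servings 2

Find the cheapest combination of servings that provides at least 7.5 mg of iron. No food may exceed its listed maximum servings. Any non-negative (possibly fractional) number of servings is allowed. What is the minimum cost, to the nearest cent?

Cost per mg of iron: tofu $0.4800, kale $0.9333, milk $2.7500.
Take 3 servings of tofu: +7.5 mg iron for $3.60 (total $3.60, still need 0.0 mg).
Greedy by cheapest-per-mg is optimal for a single linear constraint, so the minimum cost is $3.60.

$3.60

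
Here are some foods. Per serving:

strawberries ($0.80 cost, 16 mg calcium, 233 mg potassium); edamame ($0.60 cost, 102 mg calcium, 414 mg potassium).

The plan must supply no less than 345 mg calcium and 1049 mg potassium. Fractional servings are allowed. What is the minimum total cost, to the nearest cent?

$2.03

A basic optimal solution has at most two foods positive. Try each food alone and each pair with both targets met exactly.
strawberries only: max(345/16, 1049/233) = 21.56 servings → $17.25.
edamame only: max(345/102, 1049/414) = 3.382 servings → $2.03.
strawberries + edamame with both targets exact would need a negative amount; discard.
Cheapest feasible corner: $2.03.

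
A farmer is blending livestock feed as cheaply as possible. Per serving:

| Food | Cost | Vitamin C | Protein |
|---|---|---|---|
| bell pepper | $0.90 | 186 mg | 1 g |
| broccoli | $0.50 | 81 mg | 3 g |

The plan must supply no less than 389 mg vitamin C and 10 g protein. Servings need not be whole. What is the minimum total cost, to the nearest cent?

With two linear requirements the optimum uses one or two foods; enumerate the corners.
bell pepper only: max(389/186, 10/1) = 10 servings → $9.00.
broccoli only: max(389/81, 10/3) = 4.802 servings → $2.40.
bell pepper + broccoli with both tight: 0.7484 servings and 3.084 servings → $2.22.
The minimum over all feasible corners is $2.22.

$2.22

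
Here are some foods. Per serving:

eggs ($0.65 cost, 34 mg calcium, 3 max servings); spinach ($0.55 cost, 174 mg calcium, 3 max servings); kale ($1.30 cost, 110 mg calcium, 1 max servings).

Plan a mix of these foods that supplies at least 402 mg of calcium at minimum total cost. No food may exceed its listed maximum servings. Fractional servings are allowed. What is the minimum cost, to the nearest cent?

$1.27

Cost per mg of calcium: spinach $0.0032, kale $0.0118, eggs $0.0191.
Take 2.31 servings of spinach: +402.0 mg calcium for $1.27 (total $1.27, still need 0.0 mg).
Filling from the cheapest source first is optimal under one linear minimum: $1.27.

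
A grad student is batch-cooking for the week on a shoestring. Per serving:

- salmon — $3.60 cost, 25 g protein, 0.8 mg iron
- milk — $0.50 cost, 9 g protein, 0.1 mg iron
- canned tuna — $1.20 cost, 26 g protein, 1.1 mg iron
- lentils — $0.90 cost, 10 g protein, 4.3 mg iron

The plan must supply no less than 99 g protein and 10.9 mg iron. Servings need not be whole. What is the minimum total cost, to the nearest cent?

$5.33

Two binding constraints pin down two serving amounts, so the optimal mix uses at most two foods. The candidates are each food alone (scaled to the tighter of protein/iron) and each pair with both constraints tight.
salmon only: max(99/25, 10.9/0.8) = 13.62 servings → $49.05.
milk only: max(99/9, 10.9/0.1) = 109 servings → $54.50.
canned tuna only: max(99/26, 10.9/1.1) = 9.909 servings → $11.89.
lentils only: max(99/10, 10.9/4.3) = 9.9 servings → $8.91.
salmon + milk: intersection lies outside the first quadrant.
salmon + canned tuna: the both-tight solution has a negative serving — not a feasible corner.
salmon + lentils with both tight: 3.183 servings and 1.943 servings → $13.21.
milk + canned tuna: the both-tight solution has a negative serving — not a feasible corner.
milk + lentils with both tight: 8.401 servings and 2.34 servings → $6.31.
canned tuna + lentils with both tight: 3.142 servings and 1.731 servings → $5.33.
Cheapest feasible corner: $5.33.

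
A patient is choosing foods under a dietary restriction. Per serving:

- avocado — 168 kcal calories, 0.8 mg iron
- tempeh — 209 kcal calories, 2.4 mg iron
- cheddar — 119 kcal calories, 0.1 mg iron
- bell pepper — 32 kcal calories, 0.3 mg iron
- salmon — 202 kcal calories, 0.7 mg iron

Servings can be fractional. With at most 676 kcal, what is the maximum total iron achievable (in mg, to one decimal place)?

7.8 mg

Iron per kcal: tempeh 0.01148, bell pepper 0.009375, avocado 0.004762, salmon 0.003465, cheddar 0.0008403.
With no serving limits, spend the whole calories allowance on tempeh: 676 kcal / 209 kcal × 2.4 mg = 7.8 mg.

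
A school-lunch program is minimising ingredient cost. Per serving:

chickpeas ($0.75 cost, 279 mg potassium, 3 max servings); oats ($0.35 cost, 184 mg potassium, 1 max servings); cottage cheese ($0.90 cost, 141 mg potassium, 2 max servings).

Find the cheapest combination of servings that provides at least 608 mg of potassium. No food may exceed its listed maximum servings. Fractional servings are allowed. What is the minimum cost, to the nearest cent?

Cost per mg of potassium: oats $0.0019, chickpeas $0.0027, cottage cheese $0.0064.
Take 1 serving of oats: +184.0 mg potassium for $0.35 (total $0.35, still need 424.0 mg).
Take 1.52 servings of chickpeas: +424.0 mg potassium for $1.14 (total $1.49, still need 0.0 mg).
Filling from the cheapest source first is optimal under one linear minimum: $1.49.

$1.49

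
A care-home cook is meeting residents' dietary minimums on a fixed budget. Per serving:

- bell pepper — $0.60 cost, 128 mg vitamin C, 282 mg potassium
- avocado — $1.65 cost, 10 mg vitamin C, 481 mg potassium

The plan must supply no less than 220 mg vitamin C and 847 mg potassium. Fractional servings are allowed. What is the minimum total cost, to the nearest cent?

bell pepper only: max(220/128, 847/282) = 3.004 servings → $1.80.
avocado only: max(220/10, 847/481) = 22 servings → $36.30.
bell pepper + avocado with both tight: 1.657 servings and 0.7894 servings → $2.30.
The minimum over all feasible corners is $1.80.

$1.80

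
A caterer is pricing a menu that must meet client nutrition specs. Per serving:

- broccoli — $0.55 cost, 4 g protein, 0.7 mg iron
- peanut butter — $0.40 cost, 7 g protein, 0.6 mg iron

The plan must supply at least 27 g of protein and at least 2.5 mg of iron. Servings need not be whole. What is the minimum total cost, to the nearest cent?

$1.67

Check every corner: each single food scaled to meet both minima, and each pair solved so both constraints bind.
broccoli only: max(27/4, 2.5/0.7) = 6.75 servings → $3.71.
peanut butter only: max(27/7, 2.5/0.6) = 4.167 servings → $1.67.
broccoli + peanut butter with both tight: 0.52 servings and 3.56 servings → $1.71.
So the least-cost plan costs $1.67.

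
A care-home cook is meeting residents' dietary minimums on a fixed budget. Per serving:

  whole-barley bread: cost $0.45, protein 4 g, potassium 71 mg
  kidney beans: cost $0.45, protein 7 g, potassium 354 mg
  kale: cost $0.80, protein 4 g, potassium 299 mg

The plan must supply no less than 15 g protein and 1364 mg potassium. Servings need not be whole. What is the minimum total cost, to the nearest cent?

A basic optimal solution has at most two foods positive. Try each food alone and each pair with both targets met exactly.
whole-barley bread only: max(15/4, 1364/71) = 19.21 servings → $8.65.
kidney beans only: max(15/7, 1364/354) = 3.853 servings → $1.73.
kale only: max(15/4, 1364/299) = 4.562 servings → $3.65.
whole-barley bread + kidney beans with both targets exact would need a negative amount; discard.
whole-barley bread + kale with both targets exact would need a negative amount; discard.
kidney beans + kale: the both-tight solution has a negative serving — not a feasible corner.
The minimum over all feasible corners is $1.73.

$1.73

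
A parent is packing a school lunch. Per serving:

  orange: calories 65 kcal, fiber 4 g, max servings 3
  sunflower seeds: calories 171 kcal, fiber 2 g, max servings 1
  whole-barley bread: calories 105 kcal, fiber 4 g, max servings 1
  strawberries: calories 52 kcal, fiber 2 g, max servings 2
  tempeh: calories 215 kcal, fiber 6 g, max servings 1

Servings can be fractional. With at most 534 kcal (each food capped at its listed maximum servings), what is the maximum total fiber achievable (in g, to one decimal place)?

23.6 g

Fiber per kcal: orange 0.06154, strawberries 0.03846, whole-barley bread 0.0381, tempeh 0.02791, sunflower seeds 0.0117.
Take 3 servings of orange: uses 195 kcal, +12.0 g fiber (running total 12.0 g).
Take 2 servings of strawberries: uses 104 kcal, +4.0 g fiber (running total 16.0 g).
Take 1 serving of whole-barley bread: uses 105 kcal, +4.0 g fiber (running total 20.0 g).
Take 0.6047 servings of tempeh: uses 130 kcal, +3.6 g fiber (running total 23.6 g).
Greedy by best ratio exhausts the calories allowance optimally: 23.6 g.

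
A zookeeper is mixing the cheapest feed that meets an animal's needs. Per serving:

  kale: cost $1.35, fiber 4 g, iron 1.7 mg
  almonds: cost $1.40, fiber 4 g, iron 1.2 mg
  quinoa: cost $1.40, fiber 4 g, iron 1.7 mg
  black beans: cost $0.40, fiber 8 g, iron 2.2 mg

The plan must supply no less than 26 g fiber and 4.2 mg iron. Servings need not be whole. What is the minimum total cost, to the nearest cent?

$1.30

The cheapest plan sits at a corner of the feasible region — with two constraints it uses at most two foods.
kale only: max(26/4, 4.2/1.7) = 6.5 servings → $8.78.
almonds only: max(26/4, 4.2/1.2) = 6.5 servings → $9.10.
quinoa only: max(26/4, 4.2/1.7) = 6.5 servings → $9.10.
black beans only: max(26/8, 4.2/2.2) = 3.25 servings → $1.30.
kale + almonds: intersection lies outside the first quadrant.
kale + quinoa (both tight): parallel constraints — no distinct corner.
kale + black beans with both targets exact would need a negative amount; discard.
almonds + quinoa: intersection lies outside the first quadrant.
almonds + black beans: intersection lies outside the first quadrant.
quinoa + black beans: intersection lies outside the first quadrant.
So the least-cost plan costs $1.30.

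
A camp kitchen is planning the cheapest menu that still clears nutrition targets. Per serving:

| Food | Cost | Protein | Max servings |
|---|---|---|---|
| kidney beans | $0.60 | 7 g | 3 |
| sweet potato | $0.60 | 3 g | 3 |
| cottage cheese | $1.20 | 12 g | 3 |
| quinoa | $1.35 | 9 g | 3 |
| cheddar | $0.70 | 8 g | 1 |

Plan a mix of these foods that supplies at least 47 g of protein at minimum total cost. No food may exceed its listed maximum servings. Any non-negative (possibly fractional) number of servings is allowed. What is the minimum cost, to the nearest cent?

Cost per g of protein: kidney beans $0.0857, cheddar $0.0875, cottage cheese $0.1000, quinoa $0.1500, sweet potato $0.2000.
Take 3 servings of kidney beans: +21.0 g protein for $1.80 (total $1.80, still need 26.0 g).
Take 1 serving of cheddar: +8.0 g protein for $0.70 (total $2.50, still need 18.0 g).
Take 1.5 servings of cottage cheese: +18.0 g protein for $1.80 (total $4.30, still need 0.0 g).
Greedy by cheapest-per-g is optimal for a single linear constraint, so the minimum cost is $4.30.

$4.30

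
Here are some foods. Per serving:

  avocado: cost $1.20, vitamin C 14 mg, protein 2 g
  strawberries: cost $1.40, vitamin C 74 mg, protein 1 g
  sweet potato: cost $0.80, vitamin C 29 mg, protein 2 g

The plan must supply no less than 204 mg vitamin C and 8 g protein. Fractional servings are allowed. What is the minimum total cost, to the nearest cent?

$4.68

avocado only: max(204/14, 8/2) = 14.57 servings → $17.49.
strawberries only: max(204/74, 8/1) = 8 servings → $11.20.
sweet potato only: max(204/29, 8/2) = 7.034 servings → $5.63.
avocado + strawberries with both tight: 2.896 servings and 2.209 servings → $6.57.
avocado + sweet potato: intersection lies outside the first quadrant.
strawberries + sweet potato with both tight: 1.479 servings and 3.261 servings → $4.68.
Cheapest feasible corner: $4.68.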